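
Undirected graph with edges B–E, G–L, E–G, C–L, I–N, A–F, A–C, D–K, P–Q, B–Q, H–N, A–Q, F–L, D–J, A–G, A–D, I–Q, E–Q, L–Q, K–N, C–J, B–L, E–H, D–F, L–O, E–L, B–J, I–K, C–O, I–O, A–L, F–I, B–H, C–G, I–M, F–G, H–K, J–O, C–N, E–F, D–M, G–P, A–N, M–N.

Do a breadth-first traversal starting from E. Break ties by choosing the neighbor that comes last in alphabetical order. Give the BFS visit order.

E Q L H G F B P I A O C N K D J M

Visit E; enqueue Q, L, H, G, F, B → queue [Q, L, H, G, F, B]
Visit Q; enqueue P, I, A → queue [L, H, G, F, B, P, I, A]
Visit L; enqueue O, C → queue [H, G, F, B, P, I, A, O, C]
Visit H; enqueue N, K → queue [G, F, B, P, I, A, O, C, N, K]
Visit G → queue [F, B, P, I, A, O, C, N, K]
Visit F; enqueue D → queue [B, P, I, A, O, C, N, K, D]
Visit B; enqueue J → queue [P, I, A, O, C, N, K, D, J]
Visit P → queue [I, A, O, C, N, K, D, J]
Visit I; enqueue M → queue [A, O, C, N, K, D, J, M]
Visit A → queue [O, C, N, K, D, J, M]
Visit O → queue [C, N, K, D, J, M]
Visit C → queue [N, K, D, J, M]
Visit N → queue [K, D, J, M]
Visit K → queue [D, J, M]
Visit D → queue [J, M]
Visit J → queue [M]
Visit M → queue []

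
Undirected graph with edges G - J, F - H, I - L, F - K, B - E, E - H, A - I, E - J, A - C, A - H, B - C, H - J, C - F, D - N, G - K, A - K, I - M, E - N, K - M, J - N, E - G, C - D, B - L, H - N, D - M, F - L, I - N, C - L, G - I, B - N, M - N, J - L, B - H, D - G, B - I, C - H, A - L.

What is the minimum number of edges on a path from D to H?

Level 0: D
Level 1: C, G, M, N
Level 2: A, B, E, F, H, I, J, K, L
H first appears at level 2.

2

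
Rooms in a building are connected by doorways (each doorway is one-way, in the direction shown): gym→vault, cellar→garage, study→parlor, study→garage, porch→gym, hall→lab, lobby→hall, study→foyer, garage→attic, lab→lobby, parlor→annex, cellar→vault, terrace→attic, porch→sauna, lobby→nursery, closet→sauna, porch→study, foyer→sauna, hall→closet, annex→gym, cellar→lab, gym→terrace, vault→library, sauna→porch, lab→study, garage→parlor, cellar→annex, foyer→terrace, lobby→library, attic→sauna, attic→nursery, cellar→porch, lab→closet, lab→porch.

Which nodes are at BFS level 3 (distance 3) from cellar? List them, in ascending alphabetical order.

foyer, hall, nursery, terrace

Level 0: cellar
Level 1: annex, garage, lab, porch, vault
Level 2: attic, closet, gym, library, lobby, parlor, sauna, study
Level 3: foyer, hall, nursery, terrace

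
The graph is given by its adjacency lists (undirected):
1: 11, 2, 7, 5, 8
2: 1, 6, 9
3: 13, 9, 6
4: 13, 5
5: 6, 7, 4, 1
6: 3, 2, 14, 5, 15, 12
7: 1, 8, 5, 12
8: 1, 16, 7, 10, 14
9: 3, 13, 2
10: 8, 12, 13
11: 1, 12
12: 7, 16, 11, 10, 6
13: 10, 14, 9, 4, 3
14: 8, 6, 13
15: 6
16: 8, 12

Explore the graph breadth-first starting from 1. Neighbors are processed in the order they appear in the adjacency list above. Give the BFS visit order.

Visit 1; enqueue 11, 2, 7, 5, 8 → queue [11, 2, 7, 5, 8]
Visit 11; enqueue 12 → queue [2, 7, 5, 8, 12]
Visit 2; enqueue 6, 9 → queue [7, 5, 8, 12, 6, 9]
Visit 7 → queue [5, 8, 12, 6, 9]
Visit 5; enqueue 4 → queue [8, 12, 6, 9, 4]
Visit 8; enqueue 16, 10, 14 → queue [12, 6, 9, 4, 16, 10, 14]
Visit 12 → queue [6, 9, 4, 16, 10, 14]
Visit 6; enqueue 3, 15 → queue [9, 4, 16, 10, 14, 3, 15]
Visit 9; enqueue 13 → queue [4, 16, 10, 14, 3, 15, 13]
Visit 4 → queue [16, 10, 14, 3, 15, 13]
Visit 16 → queue [10, 14, 3, 15, 13]
Visit 10 → queue [14, 3, 15, 13]
Visit 14 → queue [3, 15, 13]
Visit 3 → queue [15, 13]
Visit 15 → queue [13]
Visit 13 → queue []

1, 11, 2, 7, 5, 8, 12, 6, 9, 4, 16, 10, 14, 3, 15, 13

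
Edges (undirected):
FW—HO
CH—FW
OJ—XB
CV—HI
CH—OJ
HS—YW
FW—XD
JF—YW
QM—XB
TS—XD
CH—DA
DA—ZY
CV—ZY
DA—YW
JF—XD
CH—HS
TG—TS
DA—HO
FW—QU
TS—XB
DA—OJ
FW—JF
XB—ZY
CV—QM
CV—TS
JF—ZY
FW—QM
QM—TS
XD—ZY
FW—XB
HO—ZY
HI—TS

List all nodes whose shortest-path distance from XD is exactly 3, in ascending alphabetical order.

Level 0: XD
Level 1: FW, JF, TS, ZY
Level 2: CH, CV, DA, HI, HO, QM, QU, TG, XB, YW
Level 3: HS, OJ

HS, OJ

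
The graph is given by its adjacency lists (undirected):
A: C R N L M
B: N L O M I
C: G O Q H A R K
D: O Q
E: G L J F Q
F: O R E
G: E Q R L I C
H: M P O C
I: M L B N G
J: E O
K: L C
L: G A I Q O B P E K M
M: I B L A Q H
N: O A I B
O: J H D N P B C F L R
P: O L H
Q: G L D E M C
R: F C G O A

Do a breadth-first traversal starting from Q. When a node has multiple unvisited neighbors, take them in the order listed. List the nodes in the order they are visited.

Visit Q; enqueue G, L, D, E, M, C → queue [G, L, D, E, M, C]
Visit G; enqueue R, I → queue [L, D, E, M, C, R, I]
Visit L; enqueue A, O, B, P, K → queue [D, E, M, C, R, I, A, O, B, P, K]
Visit D → queue [E, M, C, R, I, A, O, B, P, K]
Visit E; enqueue J, F → queue [M, C, R, I, A, O, B, P, K, J, F]
Visit M; enqueue H → queue [C, R, I, A, O, B, P, K, J, F, H]
Visit C → queue [R, I, A, O, B, P, K, J, F, H]
Visit R → queue [I, A, O, B, P, K, J, F, H]
Visit I; enqueue N → queue [A, O, B, P, K, J, F, H, N]
Visit A → queue [O, B, P, K, J, F, H, N]
Visit O → queue [B, P, K, J, F, H, N]
Visit B → queue [P, K, J, F, H, N]
Visit P → queue [K, J, F, H, N]
Visit K → queue [J, F, H, N]
Visit J → queue [F, H, N]
Visit F → queue [H, N]
Visit H → queue [N]
Visit N → queue []

Q → G → L → D → E → M → C → R → I → A → O → B → P → K → J → F → H → N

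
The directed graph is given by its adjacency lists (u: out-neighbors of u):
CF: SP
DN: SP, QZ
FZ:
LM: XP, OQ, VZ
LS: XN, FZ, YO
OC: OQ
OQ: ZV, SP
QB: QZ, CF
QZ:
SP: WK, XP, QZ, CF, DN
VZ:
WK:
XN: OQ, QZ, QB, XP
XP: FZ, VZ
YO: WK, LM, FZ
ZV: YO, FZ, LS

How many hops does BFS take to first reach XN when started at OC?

Level 0: OC
Level 1: OQ
Level 2: SP, ZV
Level 3: CF, DN, FZ, LS, QZ, WK, XP, YO
Level 4: LM, VZ, XN
Level 5: QB
XN first appears at level 4.

4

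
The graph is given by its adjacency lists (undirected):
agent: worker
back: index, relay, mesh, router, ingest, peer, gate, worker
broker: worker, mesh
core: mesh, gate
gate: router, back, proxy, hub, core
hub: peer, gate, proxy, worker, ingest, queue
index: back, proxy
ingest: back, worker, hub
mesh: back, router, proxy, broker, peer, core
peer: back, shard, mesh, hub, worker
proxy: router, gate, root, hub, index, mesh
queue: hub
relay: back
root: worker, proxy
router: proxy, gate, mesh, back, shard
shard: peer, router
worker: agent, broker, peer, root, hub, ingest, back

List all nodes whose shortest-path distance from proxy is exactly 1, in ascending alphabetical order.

Level 0: proxy
Level 1: gate, hub, index, mesh, root, router
Level 2: back, broker, core, ingest, peer, queue, shard, worker
Level 3: agent, relay

gate, hub, index, mesh, root, router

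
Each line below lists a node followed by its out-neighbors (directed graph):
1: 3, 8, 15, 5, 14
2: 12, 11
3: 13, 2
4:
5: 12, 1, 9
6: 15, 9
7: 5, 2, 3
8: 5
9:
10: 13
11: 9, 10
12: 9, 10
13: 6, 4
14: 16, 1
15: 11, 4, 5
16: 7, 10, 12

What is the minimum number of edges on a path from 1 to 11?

2

Level 0: 1
Level 1: 3, 5, 8, 14, 15
Level 2: 2, 4, 9, 11, 12, 13, 16
Level 3: 6, 7, 10
11 first appears at level 2.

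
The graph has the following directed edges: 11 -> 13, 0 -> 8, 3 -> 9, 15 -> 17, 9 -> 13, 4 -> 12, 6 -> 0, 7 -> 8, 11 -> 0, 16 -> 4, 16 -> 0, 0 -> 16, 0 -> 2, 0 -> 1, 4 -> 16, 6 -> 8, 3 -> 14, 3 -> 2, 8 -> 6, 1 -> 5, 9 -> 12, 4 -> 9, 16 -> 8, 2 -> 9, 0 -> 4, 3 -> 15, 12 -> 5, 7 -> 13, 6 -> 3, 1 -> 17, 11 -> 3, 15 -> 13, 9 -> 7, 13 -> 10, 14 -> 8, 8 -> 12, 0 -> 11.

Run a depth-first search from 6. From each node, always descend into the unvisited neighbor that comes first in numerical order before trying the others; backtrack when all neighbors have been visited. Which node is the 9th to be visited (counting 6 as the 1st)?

Visit 6
6 → 0
0 → 1
1 → 5
1 → 17
0 → 2
2 → 9
9 → 7
7 → 8
8 → 12
7 → 13
13 → 10
0 → 4
4 → 16
0 → 11
11 → 3
3 → 14
3 → 15

Visit order: 6, 0, 1, 5, 17, 2, 9, 7, 8, 12, 13, 10, 4, 16, 11, 3, 14, 15

8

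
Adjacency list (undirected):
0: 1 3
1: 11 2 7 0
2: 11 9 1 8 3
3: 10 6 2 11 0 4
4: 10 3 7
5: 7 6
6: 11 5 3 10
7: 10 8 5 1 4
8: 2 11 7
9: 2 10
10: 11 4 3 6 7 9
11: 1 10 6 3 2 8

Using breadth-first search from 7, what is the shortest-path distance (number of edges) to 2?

2

Level 0: 7
Level 1: 1, 4, 5, 8, 10
Level 2: 0, 2, 3, 6, 9, 11
2 first appears at level 2.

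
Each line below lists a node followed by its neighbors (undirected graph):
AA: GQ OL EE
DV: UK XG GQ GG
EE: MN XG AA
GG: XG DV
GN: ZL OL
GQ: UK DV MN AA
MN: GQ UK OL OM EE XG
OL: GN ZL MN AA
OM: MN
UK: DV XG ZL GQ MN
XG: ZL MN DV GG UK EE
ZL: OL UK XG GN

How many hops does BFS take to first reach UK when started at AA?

Level 0: AA
Level 1: EE, GQ, OL
Level 2: DV, GN, MN, UK, XG, ZL
Level 3: GG, OM
UK first appears at level 2.

2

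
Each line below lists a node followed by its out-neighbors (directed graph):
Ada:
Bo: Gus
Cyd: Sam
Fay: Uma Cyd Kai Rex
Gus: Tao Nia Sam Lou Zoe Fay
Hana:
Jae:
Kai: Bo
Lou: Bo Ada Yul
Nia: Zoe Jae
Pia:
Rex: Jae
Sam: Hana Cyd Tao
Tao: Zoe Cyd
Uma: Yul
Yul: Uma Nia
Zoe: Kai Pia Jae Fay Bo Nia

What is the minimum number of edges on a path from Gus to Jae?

2

Level 0: Gus
Level 1: Fay, Lou, Nia, Sam, Tao, Zoe
Level 2: Ada, Bo, Cyd, Hana, Jae, Kai, Pia, Rex, Uma, Yul
Jae first appears at level 2.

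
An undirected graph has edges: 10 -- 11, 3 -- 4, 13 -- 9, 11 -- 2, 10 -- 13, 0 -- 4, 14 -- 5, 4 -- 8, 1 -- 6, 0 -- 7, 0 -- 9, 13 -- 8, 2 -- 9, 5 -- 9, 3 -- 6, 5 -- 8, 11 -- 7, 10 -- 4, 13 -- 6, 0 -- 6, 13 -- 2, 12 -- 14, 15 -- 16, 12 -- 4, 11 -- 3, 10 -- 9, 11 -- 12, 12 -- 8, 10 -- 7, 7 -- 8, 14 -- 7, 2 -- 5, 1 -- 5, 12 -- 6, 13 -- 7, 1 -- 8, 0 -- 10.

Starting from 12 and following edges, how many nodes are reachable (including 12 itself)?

BFS from 12 visits: 12, 4, 6, 8, 11, 14, 0, 3, 10, 1, 13, 5, 7, 2, 9
Reachable nodes: 15 of 17 total.

15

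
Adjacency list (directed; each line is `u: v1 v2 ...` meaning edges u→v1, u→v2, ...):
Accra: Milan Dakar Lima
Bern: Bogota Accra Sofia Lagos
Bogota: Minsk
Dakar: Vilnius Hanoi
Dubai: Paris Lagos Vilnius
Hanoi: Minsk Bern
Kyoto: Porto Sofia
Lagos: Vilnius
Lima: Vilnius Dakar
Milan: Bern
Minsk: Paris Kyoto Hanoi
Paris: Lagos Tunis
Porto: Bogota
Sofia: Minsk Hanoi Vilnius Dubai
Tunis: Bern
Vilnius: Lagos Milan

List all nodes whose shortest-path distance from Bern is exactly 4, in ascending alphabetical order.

Level 0: Bern
Level 1: Accra, Bogota, Lagos, Sofia
Level 2: Dakar, Dubai, Hanoi, Lima, Milan, Minsk, Vilnius
Level 3: Kyoto, Paris
Level 4: Porto, Tunis

Porto, Tunis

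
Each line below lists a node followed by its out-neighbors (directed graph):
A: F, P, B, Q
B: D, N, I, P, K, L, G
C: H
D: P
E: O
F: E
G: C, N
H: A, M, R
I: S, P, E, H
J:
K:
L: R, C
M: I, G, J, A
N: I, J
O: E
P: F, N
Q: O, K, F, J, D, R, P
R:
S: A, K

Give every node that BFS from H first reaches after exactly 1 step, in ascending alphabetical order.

A, M, R

Level 0: H
Level 1: A, M, R
Level 2: B, F, G, I, J, P, Q
Level 3: C, D, E, K, L, N, O, S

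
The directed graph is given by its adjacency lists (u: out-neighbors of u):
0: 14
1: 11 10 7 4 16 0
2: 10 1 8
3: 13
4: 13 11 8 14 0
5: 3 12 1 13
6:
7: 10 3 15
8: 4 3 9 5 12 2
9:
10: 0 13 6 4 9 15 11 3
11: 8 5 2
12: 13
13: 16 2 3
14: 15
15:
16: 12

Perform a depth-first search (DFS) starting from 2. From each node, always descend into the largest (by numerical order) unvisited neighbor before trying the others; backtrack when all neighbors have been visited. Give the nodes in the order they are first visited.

Visit 2
2 → 10
10 → 15
10 → 13
13 → 16
16 → 12
13 → 3
10 → 11
11 → 8
8 → 9
8 → 5
5 → 1
1 → 7
1 → 4
4 → 14
4 → 0
10 → 6

2, 10, 15, 13, 16, 12, 3, 11, 8, 9, 5, 1, 7, 4, 14, 0, 6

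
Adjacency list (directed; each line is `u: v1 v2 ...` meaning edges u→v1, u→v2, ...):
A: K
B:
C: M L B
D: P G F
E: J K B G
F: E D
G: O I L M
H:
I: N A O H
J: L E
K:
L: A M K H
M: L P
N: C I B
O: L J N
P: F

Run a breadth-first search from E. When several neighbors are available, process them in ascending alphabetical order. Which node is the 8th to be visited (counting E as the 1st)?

Visit E; enqueue B, G, J, K → queue [B, G, J, K]
Visit B → queue [G, J, K]
Visit G; enqueue I, L, M, O → queue [J, K, I, L, M, O]
Visit J → queue [K, I, L, M, O]
Visit K → queue [I, L, M, O]
Visit I; enqueue A, H, N → queue [L, M, O, A, H, N]
Visit L → queue [M, O, A, H, N]
Visit M; enqueue P → queue [O, A, H, N, P]
Visit O → queue [A, H, N, P]
Visit A → queue [H, N, P]
Visit H → queue [N, P]
Visit N; enqueue C → queue [P, C]
Visit P; enqueue F → queue [C, F]
Visit C → queue [F]
Visit F; enqueue D → queue [D]
Visit D → queue []

Visit order: E, B, G, J, K, I, L, M, O, A, H, N, P, C, F, D

M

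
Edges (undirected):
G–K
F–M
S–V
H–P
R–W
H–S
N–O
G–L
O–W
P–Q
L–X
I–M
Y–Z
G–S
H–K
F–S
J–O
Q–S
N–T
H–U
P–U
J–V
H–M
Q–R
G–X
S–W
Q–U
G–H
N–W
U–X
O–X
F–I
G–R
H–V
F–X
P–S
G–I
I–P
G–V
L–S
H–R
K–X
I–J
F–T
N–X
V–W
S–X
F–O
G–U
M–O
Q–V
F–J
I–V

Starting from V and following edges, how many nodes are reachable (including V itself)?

BFS from V visits: V, G, H, I, J, Q, S, W, K, L, R, U, X, M, P, F, O, N, T
Reachable nodes: 19 of 21 total.

19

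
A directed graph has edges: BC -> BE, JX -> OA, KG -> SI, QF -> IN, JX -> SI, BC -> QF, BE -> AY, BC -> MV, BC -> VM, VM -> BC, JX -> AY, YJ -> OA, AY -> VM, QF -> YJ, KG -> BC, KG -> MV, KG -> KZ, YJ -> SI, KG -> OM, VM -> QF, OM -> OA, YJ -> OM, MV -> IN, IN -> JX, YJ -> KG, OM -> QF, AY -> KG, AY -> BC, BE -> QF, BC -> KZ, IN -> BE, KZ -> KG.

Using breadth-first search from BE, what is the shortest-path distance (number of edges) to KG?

Level 0: BE
Level 1: AY, QF
Level 2: BC, IN, KG, VM, YJ
Level 3: JX, KZ, MV, OA, OM, SI
KG first appears at level 2.

2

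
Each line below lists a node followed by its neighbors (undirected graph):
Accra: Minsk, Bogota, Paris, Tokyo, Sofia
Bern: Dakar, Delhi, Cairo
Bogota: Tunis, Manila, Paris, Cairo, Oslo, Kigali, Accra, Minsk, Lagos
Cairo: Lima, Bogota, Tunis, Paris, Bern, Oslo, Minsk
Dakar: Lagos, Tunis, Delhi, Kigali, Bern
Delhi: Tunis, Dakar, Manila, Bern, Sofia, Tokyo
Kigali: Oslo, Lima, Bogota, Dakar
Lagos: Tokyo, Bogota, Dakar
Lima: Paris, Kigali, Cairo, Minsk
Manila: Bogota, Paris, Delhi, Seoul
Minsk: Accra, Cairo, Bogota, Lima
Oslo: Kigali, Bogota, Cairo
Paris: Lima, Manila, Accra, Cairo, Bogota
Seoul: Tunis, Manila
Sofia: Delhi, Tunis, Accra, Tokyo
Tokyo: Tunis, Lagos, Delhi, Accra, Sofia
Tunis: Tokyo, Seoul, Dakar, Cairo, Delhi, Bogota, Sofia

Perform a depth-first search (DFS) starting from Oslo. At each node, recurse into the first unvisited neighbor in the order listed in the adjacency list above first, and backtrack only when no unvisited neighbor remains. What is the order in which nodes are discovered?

Visit Oslo
Oslo → Kigali
Kigali → Lima
Lima → Paris
Paris → Manila
Manila → Bogota
Bogota → Tunis
Tunis → Tokyo
Tokyo → Lagos
Lagos → Dakar
Dakar → Delhi
Delhi → Bern
Bern → Cairo
Cairo → Minsk
Minsk → Accra
Accra → Sofia
Tunis → Seoul

Oslo, Kigali, Lima, Paris, Manila, Bogota, Tunis, Tokyo, Lagos, Dakar, Delhi, Bern, Cairo, Minsk, Accra, Sofia, Seoul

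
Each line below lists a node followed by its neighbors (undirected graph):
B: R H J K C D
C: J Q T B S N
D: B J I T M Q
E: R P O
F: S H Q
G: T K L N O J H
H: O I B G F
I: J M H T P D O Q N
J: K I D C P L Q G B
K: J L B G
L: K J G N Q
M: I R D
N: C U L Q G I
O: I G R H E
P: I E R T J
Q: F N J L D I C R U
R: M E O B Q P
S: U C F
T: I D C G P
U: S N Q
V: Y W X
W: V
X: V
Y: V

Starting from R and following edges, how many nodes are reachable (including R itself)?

BFS from R visits: R, M, E, O, B, Q, P, I, D, G, H, J, K, C, F, N, L, U, T, S
Reachable nodes: 20 of 24 total.

20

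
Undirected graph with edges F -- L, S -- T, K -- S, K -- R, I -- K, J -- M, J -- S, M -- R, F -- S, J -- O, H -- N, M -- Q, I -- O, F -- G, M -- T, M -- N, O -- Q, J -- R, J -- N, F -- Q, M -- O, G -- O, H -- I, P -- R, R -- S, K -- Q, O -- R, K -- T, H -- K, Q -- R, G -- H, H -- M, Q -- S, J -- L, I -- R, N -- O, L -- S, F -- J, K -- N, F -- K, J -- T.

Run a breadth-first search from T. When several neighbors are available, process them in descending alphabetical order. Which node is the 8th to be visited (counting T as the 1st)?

Visit T; enqueue S, M, K, J → queue [S, M, K, J]
Visit S; enqueue R, Q, L, F → queue [M, K, J, R, Q, L, F]
Visit M; enqueue O, N, H → queue [K, J, R, Q, L, F, O, N, H]
Visit K; enqueue I → queue [J, R, Q, L, F, O, N, H, I]
Visit J → queue [R, Q, L, F, O, N, H, I]
Visit R; enqueue P → queue [Q, L, F, O, N, H, I, P]
Visit Q → queue [L, F, O, N, H, I, P]
Visit L → queue [F, O, N, H, I, P]
Visit F; enqueue G → queue [O, N, H, I, P, G]
Visit O → queue [N, H, I, P, G]
Visit N → queue [H, I, P, G]
Visit H → queue [I, P, G]
Visit I → queue [P, G]
Visit P → queue [G]
Visit G → queue []

Visit order: T, S, M, K, J, R, Q, L, F, O, N, H, I, P, G

L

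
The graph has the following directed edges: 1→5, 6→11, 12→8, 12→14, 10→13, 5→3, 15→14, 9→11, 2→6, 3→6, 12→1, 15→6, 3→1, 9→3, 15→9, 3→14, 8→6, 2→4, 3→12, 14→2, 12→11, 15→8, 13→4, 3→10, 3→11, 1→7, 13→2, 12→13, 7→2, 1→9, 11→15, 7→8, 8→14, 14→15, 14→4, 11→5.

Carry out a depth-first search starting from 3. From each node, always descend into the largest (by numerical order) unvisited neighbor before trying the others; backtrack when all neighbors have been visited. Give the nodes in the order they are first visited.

3 -> 14 -> 15 -> 9 -> 11 -> 5 -> 8 -> 6 -> 4 -> 2 -> 12 -> 13 -> 1 -> 7 -> 10

Visit 3
3 → 14
14 → 15
15 → 9
9 → 11
11 → 5
15 → 8
8 → 6
14 → 4
14 → 2
3 → 12
12 → 13
12 → 1
1 → 7
3 → 10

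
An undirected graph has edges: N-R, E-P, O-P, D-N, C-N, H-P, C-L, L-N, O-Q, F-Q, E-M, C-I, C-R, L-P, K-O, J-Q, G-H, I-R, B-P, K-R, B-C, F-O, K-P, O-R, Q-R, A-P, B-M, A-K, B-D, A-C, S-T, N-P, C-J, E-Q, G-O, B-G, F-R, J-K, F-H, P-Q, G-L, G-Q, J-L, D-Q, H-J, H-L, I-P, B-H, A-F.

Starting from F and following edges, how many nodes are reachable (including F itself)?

18

BFS from F visits: F, R, Q, O, H, A, N, K, I, C, P, J, G, E, D, L, B, M
Reachable nodes: 18 of 20 total.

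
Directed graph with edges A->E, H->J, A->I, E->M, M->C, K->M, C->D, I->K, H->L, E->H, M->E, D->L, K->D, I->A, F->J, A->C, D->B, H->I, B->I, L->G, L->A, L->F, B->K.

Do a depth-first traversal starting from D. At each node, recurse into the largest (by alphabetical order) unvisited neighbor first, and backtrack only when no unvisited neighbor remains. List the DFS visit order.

D L G F J A I K M E H C B

Visit D
D → L
L → G
L → F
F → J
L → A
A → I
I → K
K → M
M → E
E → H
M → C
D → B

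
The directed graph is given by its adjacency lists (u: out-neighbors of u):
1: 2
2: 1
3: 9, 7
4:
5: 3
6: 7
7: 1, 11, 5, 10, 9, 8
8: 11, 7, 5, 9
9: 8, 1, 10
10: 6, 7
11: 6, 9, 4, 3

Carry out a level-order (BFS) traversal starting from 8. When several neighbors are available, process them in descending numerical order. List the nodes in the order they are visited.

Visit 8; enqueue 11, 9, 7, 5 → queue [11, 9, 7, 5]
Visit 11; enqueue 6, 4, 3 → queue [9, 7, 5, 6, 4, 3]
Visit 9; enqueue 10, 1 → queue [7, 5, 6, 4, 3, 10, 1]
Visit 7 → queue [5, 6, 4, 3, 10, 1]
Visit 5 → queue [6, 4, 3, 10, 1]
Visit 6 → queue [4, 3, 10, 1]
Visit 4 → queue [3, 10, 1]
Visit 3 → queue [10, 1]
Visit 10 → queue [1]
Visit 1; enqueue 2 → queue [2]
Visit 2 → queue []

8 11 9 7 5 6 4 3 10 1 2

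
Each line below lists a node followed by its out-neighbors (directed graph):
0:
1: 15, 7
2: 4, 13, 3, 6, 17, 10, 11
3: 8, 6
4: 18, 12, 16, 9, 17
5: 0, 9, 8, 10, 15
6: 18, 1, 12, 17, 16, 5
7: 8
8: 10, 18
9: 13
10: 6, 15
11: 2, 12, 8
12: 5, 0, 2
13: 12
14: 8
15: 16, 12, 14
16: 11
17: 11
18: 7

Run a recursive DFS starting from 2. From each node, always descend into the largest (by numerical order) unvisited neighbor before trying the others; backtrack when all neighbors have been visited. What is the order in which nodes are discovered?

2 → 17 → 11 → 12 → 5 → 15 → 16 → 14 → 8 → 18 → 7 → 10 → 6 → 1 → 9 → 13 → 0 → 4 → 3

Visit 2
2 → 17
17 → 11
11 → 12
12 → 5
5 → 15
15 → 16
15 → 14
14 → 8
8 → 18
18 → 7
8 → 10
10 → 6
6 → 1
5 → 9
9 → 13
5 → 0
2 → 4
2 → 3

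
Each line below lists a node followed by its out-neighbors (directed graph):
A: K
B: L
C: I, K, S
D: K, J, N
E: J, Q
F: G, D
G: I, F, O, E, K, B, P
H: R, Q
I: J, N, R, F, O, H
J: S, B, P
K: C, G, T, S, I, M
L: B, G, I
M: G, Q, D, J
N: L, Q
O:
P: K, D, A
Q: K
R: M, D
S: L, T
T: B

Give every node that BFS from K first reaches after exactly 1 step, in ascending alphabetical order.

C, G, I, M, S, T

Level 0: K
Level 1: C, G, I, M, S, T
Level 2: B, D, E, F, H, J, L, N, O, P, Q, R
Level 3: A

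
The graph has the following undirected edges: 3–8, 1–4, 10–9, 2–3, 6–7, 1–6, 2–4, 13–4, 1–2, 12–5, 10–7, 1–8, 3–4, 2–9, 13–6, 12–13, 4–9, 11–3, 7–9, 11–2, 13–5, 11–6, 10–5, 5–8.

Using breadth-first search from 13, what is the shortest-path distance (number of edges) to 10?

2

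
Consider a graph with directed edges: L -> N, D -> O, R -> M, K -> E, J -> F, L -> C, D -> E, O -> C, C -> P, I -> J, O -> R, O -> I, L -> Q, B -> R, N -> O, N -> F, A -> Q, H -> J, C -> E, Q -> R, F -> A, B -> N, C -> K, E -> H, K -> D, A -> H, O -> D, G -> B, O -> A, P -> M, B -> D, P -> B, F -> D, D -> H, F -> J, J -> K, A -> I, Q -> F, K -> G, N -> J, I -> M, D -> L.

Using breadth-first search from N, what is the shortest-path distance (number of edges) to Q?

Level 0: N
Level 1: F, J, O
Level 2: A, C, D, I, K, R
Level 3: E, G, H, L, M, P, Q
Level 4: B
Q first appears at level 3.

3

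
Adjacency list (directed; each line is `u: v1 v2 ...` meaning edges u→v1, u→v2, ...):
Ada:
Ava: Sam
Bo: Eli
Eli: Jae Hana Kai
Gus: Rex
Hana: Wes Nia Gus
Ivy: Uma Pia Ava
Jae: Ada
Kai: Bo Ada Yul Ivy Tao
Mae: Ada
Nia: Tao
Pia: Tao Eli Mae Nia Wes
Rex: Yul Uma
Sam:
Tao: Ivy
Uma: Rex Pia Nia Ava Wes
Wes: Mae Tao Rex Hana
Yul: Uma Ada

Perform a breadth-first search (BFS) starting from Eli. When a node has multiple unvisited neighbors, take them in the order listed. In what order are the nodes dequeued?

Visit Eli; enqueue Jae, Hana, Kai → queue [Jae, Hana, Kai]
Visit Jae; enqueue Ada → queue [Hana, Kai, Ada]
Visit Hana; enqueue Wes, Nia, Gus → queue [Kai, Ada, Wes, Nia, Gus]
Visit Kai; enqueue Bo, Yul, Ivy, Tao → queue [Ada, Wes, Nia, Gus, Bo, Yul, Ivy, Tao]
Visit Ada → queue [Wes, Nia, Gus, Bo, Yul, Ivy, Tao]
Visit Wes; enqueue Mae, Rex → queue [Nia, Gus, Bo, Yul, Ivy, Tao, Mae, Rex]
Visit Nia → queue [Gus, Bo, Yul, Ivy, Tao, Mae, Rex]
Visit Gus → queue [Bo, Yul, Ivy, Tao, Mae, Rex]
Visit Bo → queue [Yul, Ivy, Tao, Mae, Rex]
Visit Yul; enqueue Uma → queue [Ivy, Tao, Mae, Rex, Uma]
Visit Ivy; enqueue Pia, Ava → queue [Tao, Mae, Rex, Uma, Pia, Ava]
Visit Tao → queue [Mae, Rex, Uma, Pia, Ava]
Visit Mae → queue [Rex, Uma, Pia, Ava]
Visit Rex → queue [Uma, Pia, Ava]
Visit Uma → queue [Pia, Ava]
Visit Pia → queue [Ava]
Visit Ava; enqueue Sam → queue [Sam]
Visit Sam → queue []

Eli, Jae, Hana, Kai, Ada, Wes, Nia, Gus, Bo, Yul, Ivy, Tao, Mae, Rex, Uma, Pia, Ava, Sam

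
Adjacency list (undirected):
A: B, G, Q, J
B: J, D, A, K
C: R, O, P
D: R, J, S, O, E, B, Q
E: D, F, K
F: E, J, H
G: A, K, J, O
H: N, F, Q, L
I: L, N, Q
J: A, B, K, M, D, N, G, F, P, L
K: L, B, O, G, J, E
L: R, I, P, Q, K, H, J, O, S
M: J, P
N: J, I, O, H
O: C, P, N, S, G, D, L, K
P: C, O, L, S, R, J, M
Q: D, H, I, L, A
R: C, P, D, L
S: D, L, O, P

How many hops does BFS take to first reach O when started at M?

Level 0: M
Level 1: J, P
Level 2: A, B, C, D, F, G, K, L, N, O, R, S
Level 3: E, H, I, Q
O first appears at level 2.

2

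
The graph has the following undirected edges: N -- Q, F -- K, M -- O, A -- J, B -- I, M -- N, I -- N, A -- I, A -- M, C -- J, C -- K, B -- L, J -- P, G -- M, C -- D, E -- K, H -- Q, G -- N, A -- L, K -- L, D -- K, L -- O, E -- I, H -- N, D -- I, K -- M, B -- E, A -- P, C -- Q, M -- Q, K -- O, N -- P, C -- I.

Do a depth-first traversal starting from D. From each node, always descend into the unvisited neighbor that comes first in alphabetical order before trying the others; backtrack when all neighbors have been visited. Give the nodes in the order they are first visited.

D -> C -> I -> A -> J -> P -> N -> G -> M -> K -> E -> B -> L -> O -> F -> Q -> H

Visit D
D → C
C → I
I → A
A → J
J → P
P → N
N → G
G → M
M → K
K → E
E → B
B → L
L → O
K → F
M → Q
Q → H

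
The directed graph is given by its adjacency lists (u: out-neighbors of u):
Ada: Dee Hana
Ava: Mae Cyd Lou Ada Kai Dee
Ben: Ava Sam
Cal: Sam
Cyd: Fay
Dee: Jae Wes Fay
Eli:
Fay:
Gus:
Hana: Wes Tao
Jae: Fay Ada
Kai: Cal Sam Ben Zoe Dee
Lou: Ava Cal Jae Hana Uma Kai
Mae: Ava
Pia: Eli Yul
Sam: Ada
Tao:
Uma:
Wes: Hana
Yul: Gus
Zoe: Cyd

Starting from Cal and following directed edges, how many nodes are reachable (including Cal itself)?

9

BFS from Cal visits: Cal, Sam, Ada, Dee, Hana, Jae, Wes, Fay, Tao
Reachable nodes: 9 of 21 total.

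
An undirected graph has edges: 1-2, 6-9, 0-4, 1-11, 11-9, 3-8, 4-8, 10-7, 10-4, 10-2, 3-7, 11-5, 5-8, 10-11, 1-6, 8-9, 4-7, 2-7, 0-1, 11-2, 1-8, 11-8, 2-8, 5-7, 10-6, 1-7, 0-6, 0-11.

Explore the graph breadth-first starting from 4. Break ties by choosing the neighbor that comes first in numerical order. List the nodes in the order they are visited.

Visit 4; enqueue 0, 7, 8, 10 → queue [0, 7, 8, 10]
Visit 0; enqueue 1, 6, 11 → queue [7, 8, 10, 1, 6, 11]
Visit 7; enqueue 2, 3, 5 → queue [8, 10, 1, 6, 11, 2, 3, 5]
Visit 8; enqueue 9 → queue [10, 1, 6, 11, 2, 3, 5, 9]
Visit 10 → queue [1, 6, 11, 2, 3, 5, 9]
Visit 1 → queue [6, 11, 2, 3, 5, 9]
Visit 6 → queue [11, 2, 3, 5, 9]
Visit 11 → queue [2, 3, 5, 9]
Visit 2 → queue [3, 5, 9]
Visit 3 → queue [5, 9]
Visit 5 → queue [9]
Visit 9 → queue []

4 → 0 → 7 → 8 → 10 → 1 → 6 → 11 → 2 → 3 → 5 → 9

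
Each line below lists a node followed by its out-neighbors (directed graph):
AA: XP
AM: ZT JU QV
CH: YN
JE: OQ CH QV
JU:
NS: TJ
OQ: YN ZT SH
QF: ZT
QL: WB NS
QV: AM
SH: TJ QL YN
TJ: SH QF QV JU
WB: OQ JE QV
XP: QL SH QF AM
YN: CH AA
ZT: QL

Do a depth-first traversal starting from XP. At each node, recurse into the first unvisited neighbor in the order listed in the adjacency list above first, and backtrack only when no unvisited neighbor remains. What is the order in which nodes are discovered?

Visit XP
XP → QL
QL → WB
WB → OQ
OQ → YN
YN → CH
YN → AA
OQ → ZT
OQ → SH
SH → TJ
TJ → QF
TJ → QV
QV → AM
AM → JU
WB → JE
QL → NS

XP QL WB OQ YN CH AA ZT SH TJ QF QV AM JU JE NS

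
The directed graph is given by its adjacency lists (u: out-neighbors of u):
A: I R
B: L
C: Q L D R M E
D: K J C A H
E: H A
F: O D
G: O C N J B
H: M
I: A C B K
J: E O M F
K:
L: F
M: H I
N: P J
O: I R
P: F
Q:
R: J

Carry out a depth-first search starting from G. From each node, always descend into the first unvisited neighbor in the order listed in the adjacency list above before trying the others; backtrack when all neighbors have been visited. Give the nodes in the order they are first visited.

G, O, I, A, R, J, E, H, M, F, D, K, C, Q, L, B, N, P

Visit G
G → O
O → I
I → A
A → R
R → J
J → E
E → H
H → M
J → F
F → D
D → K
D → C
C → Q
C → L
I → B
G → N
N → P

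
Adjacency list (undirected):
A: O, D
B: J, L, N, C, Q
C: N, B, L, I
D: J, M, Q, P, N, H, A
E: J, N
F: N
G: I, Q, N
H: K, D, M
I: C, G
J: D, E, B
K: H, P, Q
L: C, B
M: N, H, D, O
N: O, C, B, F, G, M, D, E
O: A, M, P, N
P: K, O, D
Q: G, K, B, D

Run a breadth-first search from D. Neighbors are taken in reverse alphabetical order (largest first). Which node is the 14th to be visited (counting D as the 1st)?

Visit D; enqueue Q, P, N, M, J, H, A → queue [Q, P, N, M, J, H, A]
Visit Q; enqueue K, G, B → queue [P, N, M, J, H, A, K, G, B]
Visit P; enqueue O → queue [N, M, J, H, A, K, G, B, O]
Visit N; enqueue F, E, C → queue [M, J, H, A, K, G, B, O, F, E, C]
Visit M → queue [J, H, A, K, G, B, O, F, E, C]
Visit J → queue [H, A, K, G, B, O, F, E, C]
Visit H → queue [A, K, G, B, O, F, E, C]
Visit A → queue [K, G, B, O, F, E, C]
Visit K → queue [G, B, O, F, E, C]
Visit G; enqueue I → queue [B, O, F, E, C, I]
Visit B; enqueue L → queue [O, F, E, C, I, L]
Visit O → queue [F, E, C, I, L]
Visit F → queue [E, C, I, L]
Visit E → queue [C, I, L]
Visit C → queue [I, L]
Visit I → queue [L]
Visit L → queue []

Visit order: D, Q, P, N, M, J, H, A, K, G, B, O, F, E, C, I, L

E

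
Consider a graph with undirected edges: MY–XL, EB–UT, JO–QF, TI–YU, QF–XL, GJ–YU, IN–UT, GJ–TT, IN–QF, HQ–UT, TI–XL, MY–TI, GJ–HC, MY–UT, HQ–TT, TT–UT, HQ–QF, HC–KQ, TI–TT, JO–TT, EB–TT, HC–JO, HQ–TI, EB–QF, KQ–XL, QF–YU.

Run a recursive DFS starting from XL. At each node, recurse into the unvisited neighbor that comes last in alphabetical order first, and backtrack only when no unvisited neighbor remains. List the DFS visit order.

Visit XL
XL → TI
TI → YU
YU → QF
QF → JO
JO → TT
TT → UT
UT → MY
UT → IN
UT → HQ
UT → EB
TT → GJ
GJ → HC
HC → KQ

XL -> TI -> YU -> QF -> JO -> TT -> UT -> MY -> IN -> HQ -> EB -> GJ -> HC -> KQ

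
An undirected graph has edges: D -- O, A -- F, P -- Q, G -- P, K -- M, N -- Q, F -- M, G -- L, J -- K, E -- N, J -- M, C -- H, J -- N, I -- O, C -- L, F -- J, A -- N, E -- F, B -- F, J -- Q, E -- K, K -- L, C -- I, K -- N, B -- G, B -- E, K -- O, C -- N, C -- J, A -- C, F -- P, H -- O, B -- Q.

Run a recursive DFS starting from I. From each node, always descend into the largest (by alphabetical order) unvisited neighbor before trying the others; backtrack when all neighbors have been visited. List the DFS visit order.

I O K N Q P G L C J M F E B A H D

Visit I
I → O
O → K
K → N
N → Q
Q → P
P → G
G → L
L → C
C → J
J → M
M → F
F → E
E → B
F → A
C → H
O → D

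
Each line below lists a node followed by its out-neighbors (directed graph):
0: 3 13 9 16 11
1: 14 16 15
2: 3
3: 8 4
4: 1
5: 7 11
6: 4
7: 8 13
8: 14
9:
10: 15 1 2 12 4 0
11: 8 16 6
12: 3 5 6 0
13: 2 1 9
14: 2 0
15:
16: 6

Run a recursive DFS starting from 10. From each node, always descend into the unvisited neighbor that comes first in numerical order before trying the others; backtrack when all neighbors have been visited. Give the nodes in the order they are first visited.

10 → 0 → 3 → 4 → 1 → 14 → 2 → 15 → 16 → 6 → 8 → 9 → 11 → 13 → 12 → 5 → 7

Visit 10
10 → 0
0 → 3
3 → 4
4 → 1
1 → 14
14 → 2
1 → 15
1 → 16
16 → 6
3 → 8
0 → 9
0 → 11
0 → 13
10 → 12
12 → 5
5 → 7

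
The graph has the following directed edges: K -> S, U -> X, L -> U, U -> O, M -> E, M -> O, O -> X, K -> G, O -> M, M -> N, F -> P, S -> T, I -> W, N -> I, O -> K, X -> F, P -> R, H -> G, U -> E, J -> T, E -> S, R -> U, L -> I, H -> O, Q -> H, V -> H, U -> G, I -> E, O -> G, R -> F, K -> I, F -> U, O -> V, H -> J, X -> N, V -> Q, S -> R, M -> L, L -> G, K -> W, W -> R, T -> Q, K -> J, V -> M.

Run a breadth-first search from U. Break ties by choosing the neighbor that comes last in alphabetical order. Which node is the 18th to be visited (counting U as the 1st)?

Visit U; enqueue X, O, G, E → queue [X, O, G, E]
Visit X; enqueue N, F → queue [O, G, E, N, F]
Visit O; enqueue V, M, K → queue [G, E, N, F, V, M, K]
Visit G → queue [E, N, F, V, M, K]
Visit E; enqueue S → queue [N, F, V, M, K, S]
Visit N; enqueue I → queue [F, V, M, K, S, I]
Visit F; enqueue P → queue [V, M, K, S, I, P]
Visit V; enqueue Q, H → queue [M, K, S, I, P, Q, H]
Visit M; enqueue L → queue [K, S, I, P, Q, H, L]
Visit K; enqueue W, J → queue [S, I, P, Q, H, L, W, J]
Visit S; enqueue T, R → queue [I, P, Q, H, L, W, J, T, R]
Visit I → queue [P, Q, H, L, W, J, T, R]
Visit P → queue [Q, H, L, W, J, T, R]
Visit Q → queue [H, L, W, J, T, R]
Visit H → queue [L, W, J, T, R]
Visit L → queue [W, J, T, R]
Visit W → queue [J, T, R]
Visit J → queue [T, R]
Visit T → queue [R]
Visit R → queue []

Visit order: U, X, O, G, E, N, F, V, M, K, S, I, P, Q, H, L, W, J, T, R

J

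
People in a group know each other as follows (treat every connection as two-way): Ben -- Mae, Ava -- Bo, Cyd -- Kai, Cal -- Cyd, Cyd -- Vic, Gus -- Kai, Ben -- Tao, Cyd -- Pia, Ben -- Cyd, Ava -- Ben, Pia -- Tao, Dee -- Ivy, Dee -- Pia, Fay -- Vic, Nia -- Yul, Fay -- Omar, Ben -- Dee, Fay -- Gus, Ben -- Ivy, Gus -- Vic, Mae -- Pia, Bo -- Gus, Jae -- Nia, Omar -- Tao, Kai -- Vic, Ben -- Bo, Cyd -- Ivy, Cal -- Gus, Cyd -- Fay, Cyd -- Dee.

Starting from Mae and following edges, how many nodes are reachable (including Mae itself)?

BFS from Mae visits: Mae, Ben, Pia, Ava, Bo, Cyd, Dee, Ivy, Tao, Gus, Cal, Fay, Kai, Vic, Omar
Reachable nodes: 15 of 18 total.

15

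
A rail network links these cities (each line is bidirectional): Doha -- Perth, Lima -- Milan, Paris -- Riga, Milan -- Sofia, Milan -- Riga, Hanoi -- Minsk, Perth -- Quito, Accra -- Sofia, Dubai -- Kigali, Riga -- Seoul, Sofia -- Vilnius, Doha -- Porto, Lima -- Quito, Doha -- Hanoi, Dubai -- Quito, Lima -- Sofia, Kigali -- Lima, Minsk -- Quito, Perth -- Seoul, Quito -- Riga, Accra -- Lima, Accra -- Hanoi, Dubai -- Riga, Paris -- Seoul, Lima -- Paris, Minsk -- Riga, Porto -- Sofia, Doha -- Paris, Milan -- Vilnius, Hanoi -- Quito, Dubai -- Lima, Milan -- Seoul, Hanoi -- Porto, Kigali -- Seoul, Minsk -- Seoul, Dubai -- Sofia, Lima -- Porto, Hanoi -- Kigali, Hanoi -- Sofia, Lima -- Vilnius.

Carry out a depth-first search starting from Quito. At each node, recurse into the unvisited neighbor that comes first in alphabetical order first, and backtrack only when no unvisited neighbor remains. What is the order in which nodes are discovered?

Quito Dubai Kigali Hanoi Accra Lima Milan Riga Minsk Seoul Paris Doha Perth Porto Sofia Vilnius

Visit Quito
Quito → Dubai
Dubai → Kigali
Kigali → Hanoi
Hanoi → Accra
Accra → Lima
Lima → Milan
Milan → Riga
Riga → Minsk
Minsk → Seoul
Seoul → Paris
Paris → Doha
Doha → Perth
Doha → Porto
Porto → Sofia
Sofia → Vilnius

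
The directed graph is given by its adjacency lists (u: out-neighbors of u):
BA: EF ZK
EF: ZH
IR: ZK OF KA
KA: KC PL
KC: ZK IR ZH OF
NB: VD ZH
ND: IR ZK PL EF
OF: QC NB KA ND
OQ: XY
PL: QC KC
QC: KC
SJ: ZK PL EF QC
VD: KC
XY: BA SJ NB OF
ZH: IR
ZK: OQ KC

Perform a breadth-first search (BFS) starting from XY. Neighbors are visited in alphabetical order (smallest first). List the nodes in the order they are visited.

XY → BA → NB → OF → SJ → EF → ZK → VD → ZH → KA → ND → QC → PL → KC → OQ → IR

Visit XY; enqueue BA, NB, OF, SJ → queue [BA, NB, OF, SJ]
Visit BA; enqueue EF, ZK → queue [NB, OF, SJ, EF, ZK]
Visit NB; enqueue VD, ZH → queue [OF, SJ, EF, ZK, VD, ZH]
Visit OF; enqueue KA, ND, QC → queue [SJ, EF, ZK, VD, ZH, KA, ND, QC]
Visit SJ; enqueue PL → queue [EF, ZK, VD, ZH, KA, ND, QC, PL]
Visit EF → queue [ZK, VD, ZH, KA, ND, QC, PL]
Visit ZK; enqueue KC, OQ → queue [VD, ZH, KA, ND, QC, PL, KC, OQ]
Visit VD → queue [ZH, KA, ND, QC, PL, KC, OQ]
Visit ZH; enqueue IR → queue [KA, ND, QC, PL, KC, OQ, IR]
Visit KA → queue [ND, QC, PL, KC, OQ, IR]
Visit ND → queue [QC, PL, KC, OQ, IR]
Visit QC → queue [PL, KC, OQ, IR]
Visit PL → queue [KC, OQ, IR]
Visit KC → queue [OQ, IR]
Visit OQ → queue [IR]
Visit IR → queue []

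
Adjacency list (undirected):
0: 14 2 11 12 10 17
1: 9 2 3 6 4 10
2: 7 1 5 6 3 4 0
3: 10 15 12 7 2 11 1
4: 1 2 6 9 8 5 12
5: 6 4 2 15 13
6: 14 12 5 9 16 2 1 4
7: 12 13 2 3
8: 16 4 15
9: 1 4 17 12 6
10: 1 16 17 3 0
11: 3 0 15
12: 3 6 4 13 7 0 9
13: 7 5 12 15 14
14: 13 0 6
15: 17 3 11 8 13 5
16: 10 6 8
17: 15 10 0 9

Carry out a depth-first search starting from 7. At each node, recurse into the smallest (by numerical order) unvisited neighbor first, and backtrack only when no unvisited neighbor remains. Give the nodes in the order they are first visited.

Visit 7
7 → 2
2 → 0
0 → 10
10 → 1
1 → 3
3 → 11
11 → 15
15 → 5
5 → 4
4 → 6
6 → 9
9 → 12
12 → 13
13 → 14
9 → 17
6 → 16
16 → 8

7, 2, 0, 10, 1, 3, 11, 15, 5, 4, 6, 9, 12, 13, 14, 17, 16, 8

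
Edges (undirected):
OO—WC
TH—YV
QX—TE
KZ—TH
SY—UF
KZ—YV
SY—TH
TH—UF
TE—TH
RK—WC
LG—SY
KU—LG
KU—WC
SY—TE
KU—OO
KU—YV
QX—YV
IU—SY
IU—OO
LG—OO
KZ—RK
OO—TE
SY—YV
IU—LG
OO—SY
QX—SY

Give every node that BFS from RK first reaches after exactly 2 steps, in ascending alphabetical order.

Level 0: RK
Level 1: KZ, WC
Level 2: KU, OO, TH, YV
Level 3: IU, LG, QX, SY, TE, UF

KU, OO, TH, YV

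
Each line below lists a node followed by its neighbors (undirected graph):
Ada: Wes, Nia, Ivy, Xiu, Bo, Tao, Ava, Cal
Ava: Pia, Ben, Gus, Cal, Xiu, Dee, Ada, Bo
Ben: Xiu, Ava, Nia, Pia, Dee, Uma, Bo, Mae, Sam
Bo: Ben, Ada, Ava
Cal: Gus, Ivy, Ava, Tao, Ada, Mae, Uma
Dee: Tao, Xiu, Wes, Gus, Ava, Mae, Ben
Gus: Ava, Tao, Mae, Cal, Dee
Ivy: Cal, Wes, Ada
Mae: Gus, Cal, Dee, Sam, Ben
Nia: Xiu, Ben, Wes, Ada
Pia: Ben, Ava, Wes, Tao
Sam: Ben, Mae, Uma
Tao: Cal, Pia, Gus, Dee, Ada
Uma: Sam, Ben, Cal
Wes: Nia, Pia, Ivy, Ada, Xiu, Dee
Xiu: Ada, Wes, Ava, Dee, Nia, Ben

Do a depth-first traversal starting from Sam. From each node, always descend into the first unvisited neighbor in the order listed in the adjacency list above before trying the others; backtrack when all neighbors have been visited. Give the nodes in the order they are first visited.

Visit Sam
Sam → Ben
Ben → Xiu
Xiu → Ada
Ada → Wes
Wes → Nia
Wes → Pia
Pia → Ava
Ava → Gus
Gus → Tao
Tao → Cal
Cal → Ivy
Cal → Mae
Mae → Dee
Cal → Uma
Ava → Bo

Sam, Ben, Xiu, Ada, Wes, Nia, Pia, Ava, Gus, Tao, Cal, Ivy, Mae, Dee, Uma, Bo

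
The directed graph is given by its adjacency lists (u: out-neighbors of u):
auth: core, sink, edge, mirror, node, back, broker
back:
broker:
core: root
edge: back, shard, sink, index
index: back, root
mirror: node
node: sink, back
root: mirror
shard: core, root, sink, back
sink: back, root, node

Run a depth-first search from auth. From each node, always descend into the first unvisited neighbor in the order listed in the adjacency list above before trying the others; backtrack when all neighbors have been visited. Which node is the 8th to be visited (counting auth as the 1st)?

edge

Visit auth
auth → core
core → root
root → mirror
mirror → node
node → sink
sink → back
auth → edge
edge → shard
edge → index
auth → broker

Visit order: auth, core, root, mirror, node, sink, back, edge, shard, index, broker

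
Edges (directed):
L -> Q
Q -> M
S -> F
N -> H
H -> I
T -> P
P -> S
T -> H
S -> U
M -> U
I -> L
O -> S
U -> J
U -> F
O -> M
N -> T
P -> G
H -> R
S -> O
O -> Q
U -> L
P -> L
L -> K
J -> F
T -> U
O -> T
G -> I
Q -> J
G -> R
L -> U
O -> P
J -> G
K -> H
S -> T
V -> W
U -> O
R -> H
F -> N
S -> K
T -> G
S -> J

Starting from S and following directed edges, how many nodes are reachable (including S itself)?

BFS from S visits: S, U, T, O, K, J, F, L, P, H, G, Q, M, N, R, I
Reachable nodes: 16 of 18 total.

16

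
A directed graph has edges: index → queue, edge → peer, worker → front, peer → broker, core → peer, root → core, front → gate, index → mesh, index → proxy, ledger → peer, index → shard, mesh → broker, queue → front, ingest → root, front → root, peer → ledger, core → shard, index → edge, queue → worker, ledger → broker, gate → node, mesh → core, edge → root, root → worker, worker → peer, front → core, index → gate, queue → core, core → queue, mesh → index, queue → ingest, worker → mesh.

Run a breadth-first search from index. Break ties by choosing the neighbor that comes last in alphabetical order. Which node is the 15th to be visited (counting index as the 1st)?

Visit index; enqueue shard, queue, proxy, mesh, gate, edge → queue [shard, queue, proxy, mesh, gate, edge]
Visit shard → queue [queue, proxy, mesh, gate, edge]
Visit queue; enqueue worker, ingest, front, core → queue [proxy, mesh, gate, edge, worker, ingest, front, core]
Visit proxy → queue [mesh, gate, edge, worker, ingest, front, core]
Visit mesh; enqueue broker → queue [gate, edge, worker, ingest, front, core, broker]
Visit gate; enqueue node → queue [edge, worker, ingest, front, core, broker, node]
Visit edge; enqueue root, peer → queue [worker, ingest, front, core, broker, node, root, peer]
Visit worker → queue [ingest, front, core, broker, node, root, peer]
Visit ingest → queue [front, core, broker, node, root, peer]
Visit front → queue [core, broker, node, root, peer]
Visit core → queue [broker, node, root, peer]
Visit broker → queue [node, root, peer]
Visit node → queue [root, peer]
Visit root → queue [peer]
Visit peer; enqueue ledger → queue [ledger]
Visit ledger → queue []

Visit order: index, shard, queue, proxy, mesh, gate, edge, worker, ingest, front, core, broker, node, root, peer, ledger

peer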